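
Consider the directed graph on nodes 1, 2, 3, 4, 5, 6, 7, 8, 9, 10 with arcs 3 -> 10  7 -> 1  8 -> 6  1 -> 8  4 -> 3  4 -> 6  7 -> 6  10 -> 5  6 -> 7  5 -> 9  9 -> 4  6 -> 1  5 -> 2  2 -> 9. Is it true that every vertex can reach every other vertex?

No

There is no directed path from 7 to 3, so the graph is not strongly connected.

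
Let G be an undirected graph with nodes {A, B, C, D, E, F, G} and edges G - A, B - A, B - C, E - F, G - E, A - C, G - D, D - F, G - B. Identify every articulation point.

Removing G increases the component count from 1 to 2, so G is a cut vertex.
By contrast removing A leaves 1 component; it is not a cut vertex. No other vertex is a cut vertex either.

G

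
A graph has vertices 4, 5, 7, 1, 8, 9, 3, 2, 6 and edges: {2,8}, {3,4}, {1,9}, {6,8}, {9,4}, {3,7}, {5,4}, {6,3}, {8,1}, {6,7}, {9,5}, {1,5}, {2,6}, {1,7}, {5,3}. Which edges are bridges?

none

The edges on the cycle 9-5-4-9 are not bridges since each lies on that cycle.
Every edge lies on some cycle, so there are no bridges.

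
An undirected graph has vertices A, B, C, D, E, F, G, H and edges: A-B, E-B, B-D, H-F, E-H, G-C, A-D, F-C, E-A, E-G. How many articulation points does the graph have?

Removing E increases the component count from 1 to 2, so E is a cut vertex.
By contrast removing G leaves 1 component; it is not a cut vertex. No other vertex is a cut vertex either.

1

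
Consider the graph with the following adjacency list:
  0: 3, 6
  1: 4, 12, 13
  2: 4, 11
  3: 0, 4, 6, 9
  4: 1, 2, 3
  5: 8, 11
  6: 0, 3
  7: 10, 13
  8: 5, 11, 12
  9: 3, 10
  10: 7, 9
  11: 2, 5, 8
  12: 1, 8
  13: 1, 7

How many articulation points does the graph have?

Removing 3 increases the component count from 1 to 2, so 3 is a cut vertex.
By contrast removing 5 leaves 1 component; it is not a cut vertex. No other vertex is a cut vertex either.

1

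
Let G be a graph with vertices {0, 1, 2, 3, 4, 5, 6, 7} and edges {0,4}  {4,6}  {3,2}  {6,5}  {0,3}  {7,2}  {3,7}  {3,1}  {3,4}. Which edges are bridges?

The edges on the cycle 3-7-2-3 are not bridges since each lies on that cycle.
But removing 1-3 disconnects 1 from 3; removing 4-6 disconnects 4 from 6; removing 5-6 disconnects 5 from 6 — these are bridges.

1-3, 4-6, 5-6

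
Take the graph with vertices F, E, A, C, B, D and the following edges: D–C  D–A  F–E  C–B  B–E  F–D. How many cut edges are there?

The edges on the cycle F-D-C-B-E-F are not bridges since each lies on that cycle.
But removing D–A disconnects D from A — this is a bridge.

1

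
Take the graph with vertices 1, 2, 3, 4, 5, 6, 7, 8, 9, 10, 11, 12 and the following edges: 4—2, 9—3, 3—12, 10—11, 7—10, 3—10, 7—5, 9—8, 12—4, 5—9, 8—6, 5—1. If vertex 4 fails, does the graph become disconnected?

Yes

Deleting 4 raises the number of components from 1 to 2, so 4 is a cut vertex.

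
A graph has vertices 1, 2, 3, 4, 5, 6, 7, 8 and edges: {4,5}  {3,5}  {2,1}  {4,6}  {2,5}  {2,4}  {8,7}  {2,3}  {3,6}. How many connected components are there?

Starting from 7 we can reach 7, 8. That is one component of size 2.
Starting from 1 we can reach 1, 2, 3, 4, 5, 6. That is one component of size 6.
Total: 2 components.

2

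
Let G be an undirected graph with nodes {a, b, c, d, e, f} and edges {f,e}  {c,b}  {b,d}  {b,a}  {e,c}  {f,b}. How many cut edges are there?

The edges on the cycle f-e-c-b-f are not bridges since each lies on that cycle.
But removing b-a disconnects b from a; removing b-d disconnects b from d — these are bridges.
That makes 2 bridges.

2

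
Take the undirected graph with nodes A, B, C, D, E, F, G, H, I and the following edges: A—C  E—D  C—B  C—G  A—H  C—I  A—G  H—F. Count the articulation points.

Removing A increases the component count from 2 to 3, so A is a cut vertex.
Removing C increases the component count from 2 to 4, so C is a cut vertex.
Removing H increases the component count from 2 to 3, so H is a cut vertex.
By contrast removing E leaves 2 components; it is not a cut vertex. No other vertex is a cut vertex either.

3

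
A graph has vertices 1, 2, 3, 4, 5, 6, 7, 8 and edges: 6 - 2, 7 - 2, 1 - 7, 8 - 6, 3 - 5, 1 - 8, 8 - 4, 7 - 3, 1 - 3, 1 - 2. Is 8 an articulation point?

Yes

Deleting 8 raises the number of components from 1 to 2, so 8 is a cut vertex.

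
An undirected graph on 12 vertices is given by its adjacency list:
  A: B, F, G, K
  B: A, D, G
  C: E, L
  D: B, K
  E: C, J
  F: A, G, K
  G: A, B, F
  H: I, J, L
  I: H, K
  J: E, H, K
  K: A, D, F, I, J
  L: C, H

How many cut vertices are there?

Removing K increases the component count from 1 to 2, so K is a cut vertex.
By contrast removing H leaves 1 component; it is not a cut vertex. No other vertex is a cut vertex either.

1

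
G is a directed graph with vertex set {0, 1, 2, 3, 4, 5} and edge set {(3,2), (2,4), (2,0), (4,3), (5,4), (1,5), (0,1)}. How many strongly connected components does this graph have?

1

{0, 1, 2, 3, 4, 5} are all mutually reachable — one SCC of size 6.
That gives 1 strongly connected component.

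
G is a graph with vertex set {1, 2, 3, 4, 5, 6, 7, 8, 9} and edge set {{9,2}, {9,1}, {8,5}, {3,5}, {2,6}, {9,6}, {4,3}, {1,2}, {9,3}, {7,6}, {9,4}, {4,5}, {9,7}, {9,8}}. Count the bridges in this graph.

The edges on the cycle 9-4-3-9 are not bridges since each lies on that cycle.
Every edge lies on some cycle, so there are no bridges.

0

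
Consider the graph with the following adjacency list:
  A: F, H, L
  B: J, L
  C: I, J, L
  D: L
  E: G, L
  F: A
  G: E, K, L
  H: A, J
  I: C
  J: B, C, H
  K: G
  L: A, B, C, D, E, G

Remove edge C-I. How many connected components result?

Before removal there is 1 component.
C-I is a bridge — removing it separates C's side from I's side.
After removal: 2 components.

2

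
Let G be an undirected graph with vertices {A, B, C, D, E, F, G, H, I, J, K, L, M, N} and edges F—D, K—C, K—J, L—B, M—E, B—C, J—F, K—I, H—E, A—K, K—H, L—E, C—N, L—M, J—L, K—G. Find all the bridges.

The edges on the cycle K-J-L-M-E-H-K are not bridges since each lies on that cycle.
But removing J—F disconnects J from F; removing K—G disconnects K from G; removing K—I disconnects K from I; removing N—C disconnects N from C — these are bridges.
In total 6 edges are bridges.

A-K, C-N, D-F, F-J, G-K, I-K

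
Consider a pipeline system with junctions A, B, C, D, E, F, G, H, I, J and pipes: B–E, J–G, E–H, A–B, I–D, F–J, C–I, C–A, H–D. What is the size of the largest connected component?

7

Starting from F we can reach F, G, J. That is one component of size 3.
Starting from A we can reach A, B, C, D, E, H, I. That is one component of size 7.
The largest has 7 vertices.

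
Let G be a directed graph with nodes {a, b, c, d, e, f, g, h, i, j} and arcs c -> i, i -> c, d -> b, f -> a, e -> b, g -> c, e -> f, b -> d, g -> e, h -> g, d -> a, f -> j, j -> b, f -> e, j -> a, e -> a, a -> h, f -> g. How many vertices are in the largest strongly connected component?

{a, b, d, e, f, g, h, j} are all mutually reachable — one SCC of size 8.
{c, i} are all mutually reachable — one SCC of size 2.
The largest has 8 vertices.

8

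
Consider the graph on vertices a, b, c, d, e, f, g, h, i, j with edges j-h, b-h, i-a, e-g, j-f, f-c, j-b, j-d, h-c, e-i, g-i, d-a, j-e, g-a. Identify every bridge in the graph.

The edges on the cycle j-b-h-j are not bridges since each lies on that cycle.
Every edge lies on some cycle, so there are no bridges.

none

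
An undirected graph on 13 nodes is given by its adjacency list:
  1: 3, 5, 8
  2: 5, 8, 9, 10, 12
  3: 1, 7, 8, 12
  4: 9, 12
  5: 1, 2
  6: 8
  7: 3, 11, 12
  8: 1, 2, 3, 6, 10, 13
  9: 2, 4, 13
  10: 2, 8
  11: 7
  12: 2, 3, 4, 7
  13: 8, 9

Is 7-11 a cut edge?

Yes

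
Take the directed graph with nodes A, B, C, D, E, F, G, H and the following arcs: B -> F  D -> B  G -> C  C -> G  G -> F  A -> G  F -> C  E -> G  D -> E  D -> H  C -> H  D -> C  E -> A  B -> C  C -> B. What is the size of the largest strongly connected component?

{B, C, F, G} are all mutually reachable — one SCC of size 4.
{A} is an SCC by itself.
{E} is an SCC by itself.
{H} is an SCC by itself.
{D} is an SCC by itself.
The largest has 4 vertices.

4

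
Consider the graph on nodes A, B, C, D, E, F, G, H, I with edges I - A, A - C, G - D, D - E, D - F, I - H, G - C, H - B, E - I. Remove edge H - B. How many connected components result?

Before removal there is 1 component.
H - B is a bridge — removing it separates H's side from B's side.
After removal: 2 components.

2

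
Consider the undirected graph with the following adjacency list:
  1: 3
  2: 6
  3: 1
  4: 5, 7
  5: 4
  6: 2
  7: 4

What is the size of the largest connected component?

Starting from 1 we can reach 1, 3. That is one component of size 2.
Starting from 2 we can reach 2, 6. That is one component of size 2.
Starting from 4 we can reach 4, 5, 7. That is one component of size 3.
The largest has 3 vertices.

3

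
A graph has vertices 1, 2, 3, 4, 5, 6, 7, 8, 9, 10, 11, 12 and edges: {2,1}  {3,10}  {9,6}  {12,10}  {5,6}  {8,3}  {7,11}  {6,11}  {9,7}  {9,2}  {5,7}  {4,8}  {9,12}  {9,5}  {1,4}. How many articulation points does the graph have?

1

Removing 9 increases the component count from 1 to 2, so 9 is a cut vertex.
By contrast removing 5 leaves 1 component; it is not a cut vertex. No other vertex is a cut vertex either.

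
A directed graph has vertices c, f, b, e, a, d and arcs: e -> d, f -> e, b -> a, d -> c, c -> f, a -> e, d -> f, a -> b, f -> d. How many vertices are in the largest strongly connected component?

4

{c, d, e, f} are all mutually reachable — one SCC of size 4.
{a, b} are all mutually reachable — one SCC of size 2.
The largest has 4 vertices.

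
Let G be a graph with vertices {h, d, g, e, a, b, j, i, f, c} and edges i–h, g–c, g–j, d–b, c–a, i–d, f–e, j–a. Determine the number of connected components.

3

Starting from e we can reach e, f. That is one component of size 2.
Starting from b we can reach b, d, h, i. That is one component of size 4.
Starting from a we can reach a, c, g, j. That is one component of size 4.
Total: 3 components.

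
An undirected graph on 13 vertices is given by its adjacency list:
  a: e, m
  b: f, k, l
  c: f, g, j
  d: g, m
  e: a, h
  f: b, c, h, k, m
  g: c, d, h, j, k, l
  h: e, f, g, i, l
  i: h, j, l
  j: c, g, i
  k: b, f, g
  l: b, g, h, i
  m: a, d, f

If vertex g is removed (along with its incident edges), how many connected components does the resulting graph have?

With g gone, the remaining components are: {a, b, c, d, e, f, h, i, j, k, l, m}.
That is 1 component.

1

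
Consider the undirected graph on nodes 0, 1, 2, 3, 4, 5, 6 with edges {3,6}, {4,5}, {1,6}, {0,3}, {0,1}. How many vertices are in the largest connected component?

4

2 is isolated — a component by itself.
Starting from 4 we can reach 4, 5. That is one component of size 2.
Starting from 0 we can reach 0, 1, 3, 6. That is one component of size 4.
The largest has 4 vertices.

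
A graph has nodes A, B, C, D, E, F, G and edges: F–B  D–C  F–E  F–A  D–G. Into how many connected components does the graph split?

Starting from C we can reach C, D, G. That is one component of size 3.
Starting from A we can reach A, B, E, F. That is one component of size 4.
Total: 2 components.

2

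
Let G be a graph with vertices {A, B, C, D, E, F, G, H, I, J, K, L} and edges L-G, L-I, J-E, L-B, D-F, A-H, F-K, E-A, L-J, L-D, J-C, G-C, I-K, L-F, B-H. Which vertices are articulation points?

L

Removing L increases the component count from 1 to 2, so L is a cut vertex.
By contrast removing A leaves 1 component; it is not a cut vertex. No other vertex is a cut vertex either.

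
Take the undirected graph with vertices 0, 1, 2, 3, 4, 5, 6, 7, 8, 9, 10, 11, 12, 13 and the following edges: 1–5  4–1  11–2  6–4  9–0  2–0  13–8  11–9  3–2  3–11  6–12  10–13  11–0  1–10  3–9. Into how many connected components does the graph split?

3

7 is isolated — a component by itself.
Starting from 0 we can reach 0, 2, 3, 9, 11. That is one component of size 5.
Starting from 1 we can reach 1, 4, 5, 6, 8, 10, 12, 13. That is one component of size 8.
Total: 3 components.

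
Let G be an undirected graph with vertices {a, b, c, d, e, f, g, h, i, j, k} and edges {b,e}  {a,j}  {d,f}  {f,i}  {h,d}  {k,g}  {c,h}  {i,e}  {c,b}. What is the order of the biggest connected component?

Starting from g we can reach g, k. That is one component of size 2.
Starting from a we can reach a, j. That is one component of size 2.
Starting from b we can reach b, c, d, e, f, h, i. That is one component of size 7.
The largest has 7 vertices.

7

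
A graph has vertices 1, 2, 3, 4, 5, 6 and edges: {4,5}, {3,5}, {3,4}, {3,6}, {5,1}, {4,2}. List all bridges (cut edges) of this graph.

1-5, 2-4, 3-6

The edges on the cycle 3-4-5-3 are not bridges since each lies on that cycle.
But removing 5-1 disconnects 5 from 1; removing 4-2 disconnects 4 from 2; removing 3-6 disconnects 3 from 6 — these are bridges.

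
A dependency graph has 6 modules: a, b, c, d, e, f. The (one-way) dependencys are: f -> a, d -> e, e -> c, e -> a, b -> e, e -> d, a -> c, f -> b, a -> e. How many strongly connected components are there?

{a, d, e} are all mutually reachable — one SCC of size 3.
{f} is an SCC by itself.
{b} is an SCC by itself.
{c} is an SCC by itself.
That gives 4 strongly connected components.

4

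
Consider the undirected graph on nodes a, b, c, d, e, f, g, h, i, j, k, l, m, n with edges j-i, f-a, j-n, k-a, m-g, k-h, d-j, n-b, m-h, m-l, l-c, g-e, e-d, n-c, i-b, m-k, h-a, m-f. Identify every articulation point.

Removing m increases the component count from 1 to 2, so m is a cut vertex.
By contrast removing d leaves 1 component; it is not a cut vertex. No other vertex is a cut vertex either.

m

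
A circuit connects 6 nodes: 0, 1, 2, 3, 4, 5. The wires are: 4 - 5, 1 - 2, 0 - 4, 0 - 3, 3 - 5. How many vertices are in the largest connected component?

4

Starting from 1 we can reach 1, 2. That is one component of size 2.
Starting from 0 we can reach 0, 3, 4, 5. That is one component of size 4.
The largest has 4 vertices.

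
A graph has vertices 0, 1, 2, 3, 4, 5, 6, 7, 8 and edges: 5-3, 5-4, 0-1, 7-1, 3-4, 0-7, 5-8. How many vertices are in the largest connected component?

4

6 is isolated — a component by itself.
2 is isolated — a component by itself.
Starting from 0 we can reach 0, 1, 7. That is one component of size 3.
Starting from 3 we can reach 3, 4, 5, 8. That is one component of size 4.
The largest has 4 vertices.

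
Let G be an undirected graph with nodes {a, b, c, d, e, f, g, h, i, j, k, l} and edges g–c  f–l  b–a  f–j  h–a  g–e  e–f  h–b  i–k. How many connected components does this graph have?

d is isolated — a component by itself.
Starting from i we can reach i, k. That is one component of size 2.
Starting from a we can reach a, b, h. That is one component of size 3.
Starting from c we can reach c, e, f, g, j, l. That is one component of size 6.
Total: 4 components.

4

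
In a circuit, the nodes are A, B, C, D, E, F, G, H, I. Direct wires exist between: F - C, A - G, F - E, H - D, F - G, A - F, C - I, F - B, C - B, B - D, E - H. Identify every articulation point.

Removing C increases the component count from 1 to 2, so C is a cut vertex.
Removing F increases the component count from 1 to 2, so F is a cut vertex.
By contrast removing D leaves 1 component; it is not a cut vertex. No other vertex is a cut vertex either.

C, F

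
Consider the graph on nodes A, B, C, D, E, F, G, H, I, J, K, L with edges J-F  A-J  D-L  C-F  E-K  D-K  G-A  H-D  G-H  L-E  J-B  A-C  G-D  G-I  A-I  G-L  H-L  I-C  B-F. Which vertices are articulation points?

G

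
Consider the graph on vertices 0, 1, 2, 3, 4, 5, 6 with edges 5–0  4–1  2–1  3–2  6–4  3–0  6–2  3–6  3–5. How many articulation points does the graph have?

Removing 3 increases the component count from 1 to 2, so 3 is a cut vertex.
By contrast removing 4 leaves 1 component; it is not a cut vertex. No other vertex is a cut vertex either.

1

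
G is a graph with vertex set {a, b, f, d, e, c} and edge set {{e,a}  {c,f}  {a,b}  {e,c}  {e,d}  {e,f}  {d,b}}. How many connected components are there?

1

Starting from a we can reach a, b, c, d, e, f. That is one component of size 6.
Total: 1 component.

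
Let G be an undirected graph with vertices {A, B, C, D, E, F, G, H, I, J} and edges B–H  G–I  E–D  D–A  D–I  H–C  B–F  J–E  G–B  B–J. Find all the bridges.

A-D, B-F, B-H, C-H

The edges on the cycle G-B-J-E-D-I-G are not bridges since each lies on that cycle.
But removing B–H disconnects B from H; removing C–H disconnects C from H; removing F–B disconnects F from B; removing D–A disconnects D from A — these are bridges.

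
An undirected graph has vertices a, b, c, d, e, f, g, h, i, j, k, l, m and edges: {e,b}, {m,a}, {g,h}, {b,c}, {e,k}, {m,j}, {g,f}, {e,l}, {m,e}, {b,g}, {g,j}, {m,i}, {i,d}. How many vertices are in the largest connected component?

Starting from a we can reach a, b, c, d, e, f, g, h, i, j, k, l, m. That is one component of size 13.
The largest has 13 vertices.

13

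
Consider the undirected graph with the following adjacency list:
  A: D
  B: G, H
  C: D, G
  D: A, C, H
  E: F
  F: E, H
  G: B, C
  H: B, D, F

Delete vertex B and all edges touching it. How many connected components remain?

With B gone, the remaining components are: {A, C, D, E, F, G, H}.
That is 1 component.

1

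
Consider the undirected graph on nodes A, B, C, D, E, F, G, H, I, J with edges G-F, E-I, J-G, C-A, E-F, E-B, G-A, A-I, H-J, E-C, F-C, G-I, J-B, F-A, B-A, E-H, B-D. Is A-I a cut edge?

No

After removing A-I, the path A-G-I still connects them, so the edge is not a bridge.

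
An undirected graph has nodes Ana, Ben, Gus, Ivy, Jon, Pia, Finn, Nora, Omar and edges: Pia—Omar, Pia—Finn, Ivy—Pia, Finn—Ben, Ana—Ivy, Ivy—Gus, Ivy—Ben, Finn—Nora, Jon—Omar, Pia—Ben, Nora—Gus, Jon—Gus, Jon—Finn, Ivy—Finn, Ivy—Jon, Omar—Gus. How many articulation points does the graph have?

1

Removing Ivy increases the component count from 1 to 2, so Ivy is a cut vertex.
By contrast removing Nora leaves 1 component; it is not a cut vertex. No other vertex is a cut vertex either.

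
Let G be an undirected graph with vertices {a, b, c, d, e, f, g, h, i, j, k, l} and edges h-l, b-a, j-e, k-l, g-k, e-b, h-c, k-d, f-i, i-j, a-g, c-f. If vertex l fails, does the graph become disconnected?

Deleting l leaves 1 component (was 1) (its neighbors h, k remain connected to each other), so l is not a cut vertex.

No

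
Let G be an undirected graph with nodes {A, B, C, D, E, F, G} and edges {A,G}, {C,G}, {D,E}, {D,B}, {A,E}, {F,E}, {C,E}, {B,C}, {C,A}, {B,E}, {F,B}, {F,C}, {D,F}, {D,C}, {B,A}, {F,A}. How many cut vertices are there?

Removing F, for instance, still leaves 1 component. No single vertex removal increases the component count — the graph has no articulation points.

0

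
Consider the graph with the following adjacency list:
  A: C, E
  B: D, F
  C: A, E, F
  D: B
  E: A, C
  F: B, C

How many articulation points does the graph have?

Removing B increases the component count from 1 to 2, so B is a cut vertex.
Removing C increases the component count from 1 to 2, so C is a cut vertex.
Removing F increases the component count from 1 to 2, so F is a cut vertex.
By contrast removing A leaves 1 component; it is not a cut vertex. No other vertex is a cut vertex either.

3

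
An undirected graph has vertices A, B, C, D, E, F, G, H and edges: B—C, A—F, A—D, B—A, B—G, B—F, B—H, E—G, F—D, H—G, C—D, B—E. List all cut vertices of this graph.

B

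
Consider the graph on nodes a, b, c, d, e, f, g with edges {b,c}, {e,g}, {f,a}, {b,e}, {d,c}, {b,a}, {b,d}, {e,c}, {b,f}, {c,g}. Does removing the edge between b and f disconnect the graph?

After removing b—f, the path b-a-f still connects them, so the edge is not a bridge.

No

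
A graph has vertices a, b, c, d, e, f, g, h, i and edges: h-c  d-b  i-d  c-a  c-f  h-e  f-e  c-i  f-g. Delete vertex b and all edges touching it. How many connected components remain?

1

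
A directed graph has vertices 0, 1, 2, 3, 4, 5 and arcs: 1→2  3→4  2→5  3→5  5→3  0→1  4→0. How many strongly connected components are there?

1

{0, 1, 2, 3, 4, 5} are all mutually reachable — one SCC of size 6.
That gives 1 strongly connected component.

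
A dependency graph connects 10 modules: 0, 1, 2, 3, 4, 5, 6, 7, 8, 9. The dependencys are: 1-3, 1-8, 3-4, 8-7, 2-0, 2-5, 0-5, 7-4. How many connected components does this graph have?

4

6 is isolated — a component by itself.
9 is isolated — a component by itself.
Starting from 0 we can reach 0, 2, 5. That is one component of size 3.
Starting from 1 we can reach 1, 3, 4, 7, 8. That is one component of size 5.
Total: 4 components.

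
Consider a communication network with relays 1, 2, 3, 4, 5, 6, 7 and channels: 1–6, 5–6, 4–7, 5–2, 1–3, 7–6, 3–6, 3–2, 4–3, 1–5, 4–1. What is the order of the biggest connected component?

7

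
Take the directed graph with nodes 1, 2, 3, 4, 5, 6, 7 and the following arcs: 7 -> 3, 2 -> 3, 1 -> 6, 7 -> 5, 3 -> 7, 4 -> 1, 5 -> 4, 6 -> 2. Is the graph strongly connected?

Yes

From 3 we can reach every vertex (1, 2, 3, 4, 5, 6, 7), and every vertex can reach 3 (1, 2, 3, 4, 5, 6, 7). So the whole graph is one strongly connected component.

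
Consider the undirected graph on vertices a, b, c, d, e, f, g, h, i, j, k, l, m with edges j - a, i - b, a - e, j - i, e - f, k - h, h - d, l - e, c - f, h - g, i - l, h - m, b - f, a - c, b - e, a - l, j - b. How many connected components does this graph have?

Starting from d we can reach d, g, h, k, m. That is one component of size 5.
Starting from a we can reach a, b, c, e, f, i, j, l. That is one component of size 8.
Total: 2 components.

2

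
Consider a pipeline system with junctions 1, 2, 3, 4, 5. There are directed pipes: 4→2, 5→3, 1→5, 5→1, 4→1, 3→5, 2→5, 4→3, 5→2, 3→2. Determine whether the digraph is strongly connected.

There is no directed path from 3 to 4, so the graph is not strongly connected.

No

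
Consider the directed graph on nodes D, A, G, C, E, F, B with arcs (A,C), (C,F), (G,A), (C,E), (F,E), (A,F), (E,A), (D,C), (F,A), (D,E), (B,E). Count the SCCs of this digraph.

4

{A, C, E, F} are all mutually reachable — one SCC of size 4.
{G} is an SCC by itself.
{D} is an SCC by itself.
{B} is an SCC by itself.
That gives 4 strongly connected components.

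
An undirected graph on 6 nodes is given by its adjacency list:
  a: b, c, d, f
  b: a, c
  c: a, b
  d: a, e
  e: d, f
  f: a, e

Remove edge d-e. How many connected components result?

d and e are still connected via d-a-f-e, so the component count stays at 1.

1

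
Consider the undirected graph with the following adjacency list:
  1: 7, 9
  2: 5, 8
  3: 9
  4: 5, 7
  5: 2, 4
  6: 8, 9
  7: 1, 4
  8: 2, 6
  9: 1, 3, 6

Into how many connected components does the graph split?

Starting from 1 we can reach 1, 2, 3, 4, 5, 6, 7, 8, 9. That is one component of size 9.
Total: 1 component.

1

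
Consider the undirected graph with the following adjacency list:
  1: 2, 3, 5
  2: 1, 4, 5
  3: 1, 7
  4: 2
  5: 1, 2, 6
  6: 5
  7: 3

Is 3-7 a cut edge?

Yes

Removing 3-7 leaves no path between 3 and 7: the component count goes from 1 to 2. So it is a bridge.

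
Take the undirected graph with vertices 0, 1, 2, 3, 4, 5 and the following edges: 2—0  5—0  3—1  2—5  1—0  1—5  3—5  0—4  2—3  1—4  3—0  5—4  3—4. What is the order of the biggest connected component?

Starting from 0 we can reach 0, 1, 2, 3, 4, 5. That is one component of size 6.
The largest has 6 vertices.

6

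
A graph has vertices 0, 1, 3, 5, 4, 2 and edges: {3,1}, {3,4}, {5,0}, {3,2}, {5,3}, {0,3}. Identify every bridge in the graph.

1-3, 2-3, 3-4

The edges on the cycle 5-0-3-5 are not bridges since each lies on that cycle.
But removing 3 - 4 disconnects 3 from 4; removing 3 - 1 disconnects 3 from 1; removing 3 - 2 disconnects 3 from 2 — these are bridges.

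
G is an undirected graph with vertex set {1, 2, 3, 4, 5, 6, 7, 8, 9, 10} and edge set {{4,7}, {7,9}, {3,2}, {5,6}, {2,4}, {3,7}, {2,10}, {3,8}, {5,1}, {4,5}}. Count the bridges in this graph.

The edges on the cycle 3-2-4-7-3 are not bridges since each lies on that cycle.
But removing 7-9 disconnects 7 from 9; removing 2-10 disconnects 2 from 10; removing 4-5 disconnects 4 from 5; removing 5-6 disconnects 5 from 6 — these are bridges.
In total 6 edges are bridges.

6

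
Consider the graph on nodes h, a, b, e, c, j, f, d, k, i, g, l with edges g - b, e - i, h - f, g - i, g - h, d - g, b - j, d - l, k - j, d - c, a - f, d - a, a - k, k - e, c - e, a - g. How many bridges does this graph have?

1

The edges on the cycle d-a-k-j-b-g-d are not bridges since each lies on that cycle.
But removing l - d disconnects l from d — this is a bridge.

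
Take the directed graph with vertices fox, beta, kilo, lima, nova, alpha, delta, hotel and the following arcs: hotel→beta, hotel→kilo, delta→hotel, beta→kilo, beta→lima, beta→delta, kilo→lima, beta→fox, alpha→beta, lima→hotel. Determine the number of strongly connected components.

4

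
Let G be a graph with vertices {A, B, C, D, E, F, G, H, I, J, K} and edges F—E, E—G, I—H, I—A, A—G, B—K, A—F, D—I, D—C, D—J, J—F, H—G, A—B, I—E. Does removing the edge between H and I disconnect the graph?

No

After removing H—I, the path H-G-A-I still connects them, so the edge is not a bridge.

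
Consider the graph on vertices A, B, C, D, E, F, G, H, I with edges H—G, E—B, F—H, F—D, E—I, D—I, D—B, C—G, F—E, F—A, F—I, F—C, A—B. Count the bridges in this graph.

0

The edges on the cycle F-A-B-E-F are not bridges since each lies on that cycle.
Every edge lies on some cycle, so there are no bridges.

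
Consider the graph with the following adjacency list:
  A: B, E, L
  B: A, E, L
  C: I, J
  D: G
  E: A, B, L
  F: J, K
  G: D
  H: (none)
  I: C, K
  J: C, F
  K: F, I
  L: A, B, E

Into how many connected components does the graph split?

4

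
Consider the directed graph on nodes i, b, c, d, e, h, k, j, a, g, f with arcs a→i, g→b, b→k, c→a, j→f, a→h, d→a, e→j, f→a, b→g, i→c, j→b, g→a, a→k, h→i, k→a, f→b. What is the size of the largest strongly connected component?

5

{a, c, h, i, k} are all mutually reachable — one SCC of size 5.
{b, g} are all mutually reachable — one SCC of size 2.
{f} is an SCC by itself.
{j} is an SCC by itself.
{d} is an SCC by itself.
(and 1 more singleton SCC)
The largest has 5 vertices.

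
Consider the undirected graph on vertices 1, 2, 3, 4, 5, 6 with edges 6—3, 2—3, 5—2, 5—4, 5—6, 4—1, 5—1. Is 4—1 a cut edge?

After removing 4—1, the path 4-5-1 still connects them, so the edge is not a bridge.

No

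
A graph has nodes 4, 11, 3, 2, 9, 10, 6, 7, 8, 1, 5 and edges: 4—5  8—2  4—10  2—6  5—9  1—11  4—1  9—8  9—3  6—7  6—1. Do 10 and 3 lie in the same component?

From 10 we can reach 1, 2, 3, 4, 5, 6, 7, 8, 9, 10, 11, which includes 3.

Yes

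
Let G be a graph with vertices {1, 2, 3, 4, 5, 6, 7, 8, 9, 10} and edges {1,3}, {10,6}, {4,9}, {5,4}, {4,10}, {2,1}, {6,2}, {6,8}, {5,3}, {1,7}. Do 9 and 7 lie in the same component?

From 9 we can reach 1, 2, 3, 4, 5, 6, 7, 8, 9, 10, which includes 7.

Yes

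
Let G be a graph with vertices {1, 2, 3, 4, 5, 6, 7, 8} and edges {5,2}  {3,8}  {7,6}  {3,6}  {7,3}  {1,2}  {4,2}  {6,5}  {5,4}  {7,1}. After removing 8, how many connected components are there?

1

With 8 gone, the remaining components are: {1, 2, 3, 4, 5, 6, 7}.
That is 1 component.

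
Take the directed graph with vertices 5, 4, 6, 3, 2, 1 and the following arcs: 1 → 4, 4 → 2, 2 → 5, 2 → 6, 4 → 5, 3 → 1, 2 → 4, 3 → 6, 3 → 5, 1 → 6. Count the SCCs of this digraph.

5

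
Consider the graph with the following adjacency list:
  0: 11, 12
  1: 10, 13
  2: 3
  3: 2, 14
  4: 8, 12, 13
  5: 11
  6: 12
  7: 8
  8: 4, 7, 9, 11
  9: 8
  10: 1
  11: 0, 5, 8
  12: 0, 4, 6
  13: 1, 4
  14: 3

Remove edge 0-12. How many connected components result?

0 and 12 are still connected via 0-11-8-4-12, so the component count stays at 2.

2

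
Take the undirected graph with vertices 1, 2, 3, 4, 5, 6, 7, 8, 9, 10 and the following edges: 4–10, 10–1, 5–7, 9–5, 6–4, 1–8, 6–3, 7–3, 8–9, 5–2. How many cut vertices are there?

1

Removing 5 increases the component count from 1 to 2, so 5 is a cut vertex.
By contrast removing 8 leaves 1 component; it is not a cut vertex. No other vertex is a cut vertex either.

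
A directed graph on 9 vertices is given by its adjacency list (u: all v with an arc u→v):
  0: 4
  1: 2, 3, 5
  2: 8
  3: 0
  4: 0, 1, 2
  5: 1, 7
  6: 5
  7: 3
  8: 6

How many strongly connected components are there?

{0, 1, 2, 3, 4, 5, 6, 7, 8} are all mutually reachable — one SCC of size 9.
That gives 1 strongly connected component.

1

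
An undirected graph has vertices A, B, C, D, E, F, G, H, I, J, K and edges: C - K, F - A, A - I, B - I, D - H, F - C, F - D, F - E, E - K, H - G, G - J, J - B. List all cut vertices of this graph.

F

Removing F increases the component count from 1 to 2, so F is a cut vertex.
By contrast removing A leaves 1 component; it is not a cut vertex. No other vertex is a cut vertex either.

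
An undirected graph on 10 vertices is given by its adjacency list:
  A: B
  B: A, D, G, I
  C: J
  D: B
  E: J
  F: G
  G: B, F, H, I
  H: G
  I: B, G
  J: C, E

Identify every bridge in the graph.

A-B, B-D, C-J, E-J, F-G, G-H

The edges on the cycle I-G-B-I are not bridges since each lies on that cycle.
But removing J-E disconnects J from E; removing B-A disconnects B from A; removing J-C disconnects J from C; removing B-D disconnects B from D — these are bridges.
In total 6 edges are bridges.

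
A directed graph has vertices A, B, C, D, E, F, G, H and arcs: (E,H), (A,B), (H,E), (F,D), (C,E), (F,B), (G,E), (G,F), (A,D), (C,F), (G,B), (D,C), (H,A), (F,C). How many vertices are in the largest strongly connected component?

6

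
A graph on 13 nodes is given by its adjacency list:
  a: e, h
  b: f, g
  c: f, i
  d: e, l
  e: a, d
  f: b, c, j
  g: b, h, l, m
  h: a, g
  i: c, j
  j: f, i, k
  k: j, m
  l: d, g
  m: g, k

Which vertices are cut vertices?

Removing g increases the component count from 1 to 2, so g is a cut vertex.
By contrast removing k leaves 1 component; it is not a cut vertex. No other vertex is a cut vertex either.

g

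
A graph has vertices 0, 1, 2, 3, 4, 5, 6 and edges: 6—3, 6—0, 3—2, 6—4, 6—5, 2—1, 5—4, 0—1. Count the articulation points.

1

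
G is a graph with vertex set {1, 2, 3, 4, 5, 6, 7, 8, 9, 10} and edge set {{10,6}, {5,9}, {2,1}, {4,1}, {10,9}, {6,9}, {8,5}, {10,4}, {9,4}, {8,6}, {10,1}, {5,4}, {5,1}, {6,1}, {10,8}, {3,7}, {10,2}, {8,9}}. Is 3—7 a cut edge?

Yes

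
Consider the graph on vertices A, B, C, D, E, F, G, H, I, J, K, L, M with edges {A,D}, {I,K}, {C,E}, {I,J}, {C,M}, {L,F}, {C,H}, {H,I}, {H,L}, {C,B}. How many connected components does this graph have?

G is isolated — a component by itself.
Starting from A we can reach A, D. That is one component of size 2.
Starting from B we can reach B, C, E, F, H, I, J, K, L, M. That is one component of size 10.
Total: 3 components.

3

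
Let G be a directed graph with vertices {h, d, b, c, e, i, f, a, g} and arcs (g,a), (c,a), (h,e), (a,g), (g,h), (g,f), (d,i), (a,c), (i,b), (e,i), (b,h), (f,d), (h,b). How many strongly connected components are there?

4

{b, e, h, i} are all mutually reachable — one SCC of size 4.
{a, c, g} are all mutually reachable — one SCC of size 3.
{d} is an SCC by itself.
{f} is an SCC by itself.
That gives 4 strongly connected components.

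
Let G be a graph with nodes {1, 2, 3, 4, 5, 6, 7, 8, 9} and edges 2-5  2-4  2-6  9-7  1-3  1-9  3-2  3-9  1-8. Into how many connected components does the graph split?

Starting from 1 we can reach 1, 2, 3, 4, 5, 6, 7, 8, 9. That is one component of size 9.
Total: 1 component.

1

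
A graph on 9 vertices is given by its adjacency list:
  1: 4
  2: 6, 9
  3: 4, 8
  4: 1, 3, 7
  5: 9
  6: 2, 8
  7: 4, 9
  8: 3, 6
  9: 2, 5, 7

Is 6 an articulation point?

No

Deleting 6 leaves 1 component (was 1) (its neighbors 2, 8 remain connected to each other), so 6 is not a cut vertex.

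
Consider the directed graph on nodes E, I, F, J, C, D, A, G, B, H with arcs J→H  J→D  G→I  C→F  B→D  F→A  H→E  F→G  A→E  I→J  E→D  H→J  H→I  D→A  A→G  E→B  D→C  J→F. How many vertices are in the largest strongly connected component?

{A, B, C, D, E, F, G, H, I, J} are all mutually reachable — one SCC of size 10.
The largest has 10 vertices.

10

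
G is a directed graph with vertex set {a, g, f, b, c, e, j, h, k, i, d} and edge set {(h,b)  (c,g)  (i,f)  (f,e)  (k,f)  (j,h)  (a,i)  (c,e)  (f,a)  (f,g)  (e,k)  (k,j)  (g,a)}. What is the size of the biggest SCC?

{a, e, f, g, i, k} are all mutually reachable — one SCC of size 6.
{b} is an SCC by itself.
{j} is an SCC by itself.
{h} is an SCC by itself.
{c} is an SCC by itself.
(and 1 more singleton SCC)
The largest has 6 vertices.

6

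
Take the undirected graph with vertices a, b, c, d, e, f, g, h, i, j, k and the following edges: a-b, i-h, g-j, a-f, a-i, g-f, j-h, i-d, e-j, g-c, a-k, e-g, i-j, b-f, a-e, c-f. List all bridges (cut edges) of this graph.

The edges on the cycle a-e-g-j-h-i-a are not bridges since each lies on that cycle.
But removing i-d disconnects i from d; removing k-a disconnects k from a — these are bridges.

a-k, d-i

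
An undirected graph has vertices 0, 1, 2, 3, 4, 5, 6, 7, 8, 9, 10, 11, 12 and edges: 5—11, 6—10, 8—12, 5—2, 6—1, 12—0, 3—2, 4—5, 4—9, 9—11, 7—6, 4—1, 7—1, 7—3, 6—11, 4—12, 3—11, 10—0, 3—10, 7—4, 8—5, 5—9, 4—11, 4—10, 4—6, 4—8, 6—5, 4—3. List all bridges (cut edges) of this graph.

The edges on the cycle 7-4-3-11-6-7 are not bridges since each lies on that cycle.
Every edge lies on some cycle, so there are no bridges.

none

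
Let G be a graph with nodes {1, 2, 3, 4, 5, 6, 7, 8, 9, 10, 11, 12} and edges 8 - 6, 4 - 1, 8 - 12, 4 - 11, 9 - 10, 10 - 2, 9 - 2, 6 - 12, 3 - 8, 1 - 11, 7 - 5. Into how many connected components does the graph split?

Starting from 5 we can reach 5, 7. That is one component of size 2.
Starting from 1 we can reach 1, 4, 11. That is one component of size 3.
Starting from 2 we can reach 2, 9, 10. That is one component of size 3.
Starting from 3 we can reach 3, 6, 8, 12. That is one component of size 4.
Total: 4 components.

4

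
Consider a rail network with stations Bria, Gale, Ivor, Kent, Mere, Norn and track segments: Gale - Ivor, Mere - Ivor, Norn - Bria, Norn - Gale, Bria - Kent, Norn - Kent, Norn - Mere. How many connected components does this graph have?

1

Starting from Bria we can reach Bria, Gale, Ivor, Kent, Mere, Norn. That is one component of size 6.
Total: 1 component.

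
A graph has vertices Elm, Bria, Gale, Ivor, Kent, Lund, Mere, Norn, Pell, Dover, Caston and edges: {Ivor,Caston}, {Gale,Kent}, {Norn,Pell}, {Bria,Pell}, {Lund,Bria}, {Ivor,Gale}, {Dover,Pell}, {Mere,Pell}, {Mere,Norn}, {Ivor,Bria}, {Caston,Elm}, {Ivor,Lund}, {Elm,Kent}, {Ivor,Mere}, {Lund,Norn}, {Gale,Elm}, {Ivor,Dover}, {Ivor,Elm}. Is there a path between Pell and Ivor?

Yes

From Pell we can reach Elm, Bria, Gale, Ivor, Kent, Lund, Mere, Norn, Pell, Dover, Caston, which includes Ivor.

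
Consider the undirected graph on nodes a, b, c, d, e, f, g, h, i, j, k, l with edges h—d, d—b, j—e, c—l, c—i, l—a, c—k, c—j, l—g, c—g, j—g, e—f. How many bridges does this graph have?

7

The edges on the cycle c-l-g-c are not bridges since each lies on that cycle.
But removing f—e disconnects f from e; removing h—d disconnects h from d; removing l—a disconnects l from a; removing e—j disconnects e from j — these are bridges.
In total 7 edges are bridges.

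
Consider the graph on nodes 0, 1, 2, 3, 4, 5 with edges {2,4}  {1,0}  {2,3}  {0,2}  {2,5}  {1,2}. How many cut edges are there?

3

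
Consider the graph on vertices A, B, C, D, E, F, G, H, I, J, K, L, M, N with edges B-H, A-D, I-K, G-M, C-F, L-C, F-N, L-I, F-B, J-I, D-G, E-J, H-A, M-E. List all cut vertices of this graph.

Removing F increases the component count from 1 to 2, so F is a cut vertex.
Removing I increases the component count from 1 to 2, so I is a cut vertex.
By contrast removing J leaves 1 component; it is not a cut vertex. No other vertex is a cut vertex either.

F, I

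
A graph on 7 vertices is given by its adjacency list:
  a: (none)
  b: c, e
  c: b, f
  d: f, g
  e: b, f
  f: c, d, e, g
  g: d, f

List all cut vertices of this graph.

f

Removing f increases the component count from 2 to 3, so f is a cut vertex.
By contrast removing c leaves 2 components; it is not a cut vertex. No other vertex is a cut vertex either.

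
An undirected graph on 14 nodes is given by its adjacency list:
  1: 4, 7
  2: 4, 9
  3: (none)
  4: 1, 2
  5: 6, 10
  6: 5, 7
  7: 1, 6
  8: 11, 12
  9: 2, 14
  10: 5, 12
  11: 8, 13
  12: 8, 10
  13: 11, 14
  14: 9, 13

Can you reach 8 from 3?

The component containing 3 is {3}, and 8 is not in it.

No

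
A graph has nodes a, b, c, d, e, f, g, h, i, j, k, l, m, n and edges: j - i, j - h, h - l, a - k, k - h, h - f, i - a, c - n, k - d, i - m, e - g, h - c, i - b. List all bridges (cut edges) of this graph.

The edges on the cycle j-i-a-k-h-j are not bridges since each lies on that cycle.
But removing i - b disconnects i from b; removing c - n disconnects c from n; removing h - l disconnects h from l; removing k - d disconnects k from d — these are bridges.
In total 8 edges are bridges.

b-i, c-h, c-n, d-k, e-g, f-h, h-l, i-m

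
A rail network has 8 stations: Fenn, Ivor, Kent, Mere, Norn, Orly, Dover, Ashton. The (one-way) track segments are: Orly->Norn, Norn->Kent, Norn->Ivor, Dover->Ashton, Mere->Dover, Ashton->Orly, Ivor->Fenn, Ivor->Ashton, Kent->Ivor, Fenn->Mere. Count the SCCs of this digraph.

{Fenn, Ivor, Kent, Mere, Norn, Orly, Dover, Ashton} are all mutually reachable — one SCC of size 8.
That gives 1 strongly connected component.

1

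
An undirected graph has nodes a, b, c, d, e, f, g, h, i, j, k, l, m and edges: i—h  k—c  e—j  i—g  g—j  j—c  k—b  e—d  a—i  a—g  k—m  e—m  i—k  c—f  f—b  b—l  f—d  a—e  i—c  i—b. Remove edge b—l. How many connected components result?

2

Before removal there is 1 component.
b—l is a bridge — removing it separates b's side from l's side.
After removal: 2 components.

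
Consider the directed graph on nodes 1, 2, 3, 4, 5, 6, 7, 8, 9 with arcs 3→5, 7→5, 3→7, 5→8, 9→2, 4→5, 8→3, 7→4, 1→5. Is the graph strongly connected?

There is no directed path from 7 to 6, so the graph is not strongly connected.

No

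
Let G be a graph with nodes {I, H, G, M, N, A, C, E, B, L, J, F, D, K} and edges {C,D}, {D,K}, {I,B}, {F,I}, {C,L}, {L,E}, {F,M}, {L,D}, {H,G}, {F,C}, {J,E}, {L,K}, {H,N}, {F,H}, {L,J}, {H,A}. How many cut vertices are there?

5

Removing C increases the component count from 1 to 2, so C is a cut vertex.
Removing F increases the component count from 1 to 4, so F is a cut vertex.
Removing H increases the component count from 1 to 4, so H is a cut vertex.
Likewise I, L are cut vertices.
By contrast removing N leaves 1 component; it is not a cut vertex. No other vertex is a cut vertex either.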